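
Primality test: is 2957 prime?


Check divisors up to sqrt(2957) = 54.3783
No divisors found.
2957 is prime.

Yes, 2957 is prime


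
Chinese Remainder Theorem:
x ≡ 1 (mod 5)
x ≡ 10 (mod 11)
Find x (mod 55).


M = 5*11 = 55
M1 = M/5 = 11, M2 = M/11 = 5
M1^(-1) mod 5 = 1, M2^(-1) mod 11 = 9
x = 1*11*1 + 10*5*9 = 461
461 mod 55 = 21
Check: 21 mod 5 = 1 ✓, 21 mod 11 = 10 ✓

x ≡ 21 (mod 55)


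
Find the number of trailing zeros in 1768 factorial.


floor(1768/5) = 353
floor(1768/25) = 70
floor(1768/125) = 14
floor(1768/625) = 2
Total = 439

439 trailing zeros


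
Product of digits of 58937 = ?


5 × 8 × 9 × 3 × 7 = 7560


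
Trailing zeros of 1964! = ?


floor(1964/5) = 392
floor(1964/25) = 78
floor(1964/125) = 15
floor(1964/625) = 3
Total = 488

488 trailing zeros


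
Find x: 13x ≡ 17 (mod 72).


GCD(13, 72) = 1, unique solution
a^(-1) mod 72 = 61
x = 61 * 17 mod 72 = 29

x ≡ 29 (mod 72)


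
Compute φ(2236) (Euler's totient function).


2236 = 2^2 × 13 × 43
Prime factors: 2, 13, 43
φ(2236) = 2236 × (1-1/2) × (1-1/13) × (1-1/43)
= 2236 × 1/2 × 12/13 × 42/43 = 1008

φ(2236) = 1008


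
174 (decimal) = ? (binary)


174 (base 10) = 174 (decimal)
174 (decimal) = 10101110 (base 2)


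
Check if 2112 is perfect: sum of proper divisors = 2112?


Proper divisors of 2112: 1, 2, 3, 4, 6, 8, 11, 12, 16, 22, 24, 32, 33, 44, 48, 64, 66, 88, 96, 132, 176, 192, 264, 352, 528, 704, 1056
Sum = 1 + 2 + 3 + 4 + 6 + 8 + 11 + 12 + 16 + 22 + 24 + 32 + 33 + 44 + 48 + 64 + 66 + 88 + 96 + 132 + 176 + 192 + 264 + 352 + 528 + 704 + 1056 = 3984

No, 2112 is not perfect (3984 ≠ 2112)


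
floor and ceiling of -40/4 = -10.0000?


-40/4 = -10.0000
floor = -10
ceil = -10

floor = -10, ceil = -10


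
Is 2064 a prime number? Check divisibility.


2064 / 2 = 1032 (exact division)
2064 is NOT prime.

No, 2064 is not prime


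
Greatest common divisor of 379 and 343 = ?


379 = 1 * 343 + 36
343 = 9 * 36 + 19
36 = 1 * 19 + 17
19 = 1 * 17 + 2
17 = 8 * 2 + 1
2 = 2 * 1 + 0
GCD = 1


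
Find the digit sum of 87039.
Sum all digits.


8 + 7 + 0 + 3 + 9 = 27


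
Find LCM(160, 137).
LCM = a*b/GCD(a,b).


GCD(160, 137) = 1
LCM = 160*137/1 = 21920/1 = 21920

LCM = 21920


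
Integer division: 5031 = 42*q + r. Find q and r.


5031 = 42 * 119 + 33
Check: 4998 + 33 = 5031

q = 119, r = 33


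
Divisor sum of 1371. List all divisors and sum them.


Divisors of 1371: 1, 3, 457, 1371
Sum = 1 + 3 + 457 + 1371 = 1832

σ(1371) = 1832


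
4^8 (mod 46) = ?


4^1 mod 46 = 4
4^2 mod 46 = 16
4^3 mod 46 = 18
4^4 mod 46 = 26
4^5 mod 46 = 12
4^6 mod 46 = 2
4^7 mod 46 = 8
4^8 mod 46 = 32


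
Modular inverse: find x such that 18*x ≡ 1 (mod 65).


Use the extended Euclidean algorithm on (65, 18); each row r = 65*s + 18*t:
r=65, s=1, t=0
r=18, s=0, t=1
q=3: r=11, s=1, t=-3   [65*(1) + 18*(-3) = 11]
q=1: r=7, s=-1, t=4   [65*(-1) + 18*(4) = 7]
q=1: r=4, s=2, t=-7   [65*(2) + 18*(-7) = 4]
q=1: r=3, s=-3, t=11   [65*(-3) + 18*(11) = 3]
q=1: r=1, s=5, t=-18   [65*(5) + 18*(-18) = 1]
q=3: r=0, s=-18, t=65   [65*(-18) + 18*(65) = 0]
GCD = 1 with t = -18, so 18*(-18) ≡ 1 (mod 65)
Inverse = -18 mod 65 = 47
Check: 18 * 47 = 846 ≡ 1 (mod 65)

18^(-1) ≡ 47 (mod 65)


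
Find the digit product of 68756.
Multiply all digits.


6 × 8 × 7 × 5 × 6 = 10080


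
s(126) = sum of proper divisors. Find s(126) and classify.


Proper divisors: 1, 2, 3, 6, 7, 9, 14, 18, 21, 42, 63
Sum = 1 + 2 + 3 + 6 + 7 + 9 + 14 + 18 + 21 + 42 + 63 = 186
186 > 126 → abundant

s(126) = 186 (abundant)


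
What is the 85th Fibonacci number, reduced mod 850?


F(k) mod 850 for k=1..85:
1, 1, 2, 3, 5, 8, 13, 21, 34, 55, 89, 144, 233, 377, 610, 137, 747, 34, 781, 815, 746, 711, 607, 468, 225, 693, 68, 761, 829, 740, 719, 609, 478, 237, 715, 102, 817, 69, 36, 105, 141, 246, 387, 633, 170, 803, 123, 76, 199, 275, 474, 749, 373, 272, 645, 67, 712, 779, 641, 570, 361, 81, 442, 523, 115, 638, 753, 541, 444, 135, 579, 714, 443, 307, 750, 207, 107, 314, 421, 735, 306, 191, 497, 688, 335
F(85) mod 850 = 335


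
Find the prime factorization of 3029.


3029 / 13 = 233
233 / 233 = 1
3029 = 13 × 233


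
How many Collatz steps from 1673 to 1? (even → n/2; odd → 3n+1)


1673 → 5020 → 2510 → 1255 → 3766 → 1883 → 5650 → 2825 → 8476 → 4238 → 2119 → 6358 → 3179 → 9538 → 4769 → 14308 → 7154 → 3577 → 10732 → 5366 → 2683 → 8050 → 4025 → 12076 → 6038 → 3019 → 9058 → 4529 → 13588 → 6794 → 3397 → 10192 → 5096 → 2548 → 1274 → 637 → 1912 → 956 → 478 → 239 → 718 → 359 → 1078 → 539 → 1618 → 809 → 2428 → 1214 → 607 → 1822 → 911 → 2734 → 1367 → 4102 → 2051 → 6154 → 3077 → 9232 → 4616 → 2308 → 1154 → 577 → 1732 → 866 → 433 → 1300 → 650 → 325 → 976 → 488 → 244 → 122 → 61 → 184 → 92 → 46 → 23 → 70 → 35 → 106 → 53 → 160 → 80 → 40 → 20 → 10 → 5 → 16 → 8 → 4 → 2 → 1
Total steps = 91

91 steps


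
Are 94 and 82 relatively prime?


Euclidean algorithm:
94 = 1 * 82 + 12
82 = 6 * 12 + 10
12 = 1 * 10 + 2
10 = 5 * 2 + 0
GCD(94, 82) = 2

No, not coprime (GCD = 2)


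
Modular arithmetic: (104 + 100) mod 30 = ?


104 + 100 = 204
204 mod 30 = 24


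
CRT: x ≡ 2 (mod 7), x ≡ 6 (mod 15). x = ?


M = 7*15 = 105
M1 = M/7 = 15, M2 = M/15 = 7
M1^(-1) mod 7 = 1, M2^(-1) mod 15 = 13
x = 2*15*1 + 6*7*13 = 576
576 mod 105 = 51
Check: 51 mod 7 = 2 ✓, 51 mod 15 = 6 ✓

x ≡ 51 (mod 105)


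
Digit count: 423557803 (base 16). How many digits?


423557803 in base 16 = 193EFAAB
Number of digits = 8

8 digits (base 16)


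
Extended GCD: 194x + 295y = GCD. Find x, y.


Tabular extended Euclidean (each row: r = 194*s + 295*t):
r=194, s=1, t=0
r=295, s=0, t=1
q=0: r=194, s=1, t=0   [194*(1) + 295*(0) = 194]
q=1: r=101, s=-1, t=1   [194*(-1) + 295*(1) = 101]
q=1: r=93, s=2, t=-1   [194*(2) + 295*(-1) = 93]
q=1: r=8, s=-3, t=2   [194*(-3) + 295*(2) = 8]
q=11: r=5, s=35, t=-23   [194*(35) + 295*(-23) = 5]
q=1: r=3, s=-38, t=25   [194*(-38) + 295*(25) = 3]
q=1: r=2, s=73, t=-48   [194*(73) + 295*(-48) = 2]
q=1: r=1, s=-111, t=73   [194*(-111) + 295*(73) = 1]
q=2: r=0, s=295, t=-194   [194*(295) + 295*(-194) = 0]
GCD = 1; from the row with r=1: x=-111, y=73
Check: 194*(-111) + 295*(73) = -21534 + 21535 = 1

GCD = 1, x = -111, y = 73


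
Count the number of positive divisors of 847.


847 = 7^1 × 11^2
d(847) = (1+1) × (2+1) = 6

6 divisors


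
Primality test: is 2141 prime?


Check divisors up to sqrt(2141) = 46.2709
No divisors found.
2141 is prime.

Yes, 2141 is prime


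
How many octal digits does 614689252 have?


614689252 in base 8 = 4450664744
Number of digits = 10

10 digits (base 8)


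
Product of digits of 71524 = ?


7 × 1 × 5 × 2 × 4 = 280


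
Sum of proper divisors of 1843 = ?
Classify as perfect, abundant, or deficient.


Proper divisors: 1, 19, 97
Sum = 1 + 19 + 97 = 117
117 < 1843 → deficient

s(1843) = 117 (deficient)


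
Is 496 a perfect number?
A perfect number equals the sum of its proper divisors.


Proper divisors of 496: 1, 2, 4, 8, 16, 31, 62, 124, 248
Sum = 1 + 2 + 4 + 8 + 16 + 31 + 62 + 124 + 248 = 496

Yes, 496 is perfect (496 = 496)


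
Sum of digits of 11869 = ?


1 + 1 + 8 + 6 + 9 = 25


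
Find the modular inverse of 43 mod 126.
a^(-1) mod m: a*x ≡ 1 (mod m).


Use the extended Euclidean algorithm on (126, 43); each row r = 126*s + 43*t:
r=126, s=1, t=0
r=43, s=0, t=1
q=2: r=40, s=1, t=-2   [126*(1) + 43*(-2) = 40]
q=1: r=3, s=-1, t=3   [126*(-1) + 43*(3) = 3]
q=13: r=1, s=14, t=-41   [126*(14) + 43*(-41) = 1]
q=3: r=0, s=-43, t=126   [126*(-43) + 43*(126) = 0]
GCD = 1 with t = -41, so 43*(-41) ≡ 1 (mod 126)
Inverse = -41 mod 126 = 85
Check: 43 * 85 = 3655 ≡ 1 (mod 126)

43^(-1) ≡ 85 (mod 126)


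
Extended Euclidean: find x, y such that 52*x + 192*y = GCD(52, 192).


Tabular extended Euclidean (each row: r = 52*s + 192*t):
r=52, s=1, t=0
r=192, s=0, t=1
q=0: r=52, s=1, t=0   [52*(1) + 192*(0) = 52]
q=3: r=36, s=-3, t=1   [52*(-3) + 192*(1) = 36]
q=1: r=16, s=4, t=-1   [52*(4) + 192*(-1) = 16]
q=2: r=4, s=-11, t=3   [52*(-11) + 192*(3) = 4]
q=4: r=0, s=48, t=-13   [52*(48) + 192*(-13) = 0]
GCD = 4; from the row with r=4: x=-11, y=3
Check: 52*(-11) + 192*(3) = -572 + 576 = 4

GCD = 4, x = -11, y = 3


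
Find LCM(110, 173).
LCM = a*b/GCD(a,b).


GCD(110, 173) = 1
LCM = 110*173/1 = 19030/1 = 19030

LCM = 19030


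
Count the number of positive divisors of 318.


318 = 2^1 × 3^1 × 53^1
d(318) = (1+1) × (1+1) × (1+1) = 8

8 divisors


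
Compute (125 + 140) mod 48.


125 + 140 = 265
265 mod 48 = 25


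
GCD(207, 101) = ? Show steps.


207 = 2 * 101 + 5
101 = 20 * 5 + 1
5 = 5 * 1 + 0
GCD = 1


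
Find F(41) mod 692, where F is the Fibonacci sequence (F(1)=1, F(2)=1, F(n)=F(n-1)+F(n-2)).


F(k) mod 692 for k=1..41:
1, 1, 2, 3, 5, 8, 13, 21, 34, 55, 89, 144, 233, 377, 610, 295, 213, 508, 29, 537, 566, 411, 285, 4, 289, 293, 582, 183, 73, 256, 329, 585, 222, 115, 337, 452, 97, 549, 646, 503, 457
F(41) mod 692 = 457


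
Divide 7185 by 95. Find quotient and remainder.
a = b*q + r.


7185 = 95 * 75 + 60
Check: 7125 + 60 = 7185

q = 75, r = 60


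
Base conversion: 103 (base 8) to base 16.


103 (base 8) = 67 (decimal)
67 (decimal) = 43 (base 16)


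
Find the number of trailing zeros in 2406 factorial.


floor(2406/5) = 481
floor(2406/25) = 96
floor(2406/125) = 19
floor(2406/625) = 3
Total = 599

599 trailing zeros


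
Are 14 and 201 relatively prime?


Euclidean algorithm:
201 = 14 * 14 + 5
14 = 2 * 5 + 4
5 = 1 * 4 + 1
4 = 4 * 1 + 0
GCD(14, 201) = 1

Yes, coprime (GCD = 1)


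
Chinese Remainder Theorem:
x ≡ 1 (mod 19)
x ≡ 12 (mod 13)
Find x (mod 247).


M = 19*13 = 247
M1 = M/19 = 13, M2 = M/13 = 19
M1^(-1) mod 19 = 3, M2^(-1) mod 13 = 11
x = 1*13*3 + 12*19*11 = 2547
2547 mod 247 = 77
Check: 77 mod 19 = 1 ✓, 77 mod 13 = 12 ✓

x ≡ 77 (mod 247)


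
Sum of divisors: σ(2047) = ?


Divisors of 2047: 1, 23, 89, 2047
Sum = 1 + 23 + 89 + 2047 = 2160

σ(2047) = 2160


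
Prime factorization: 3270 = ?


3270 / 2 = 1635
1635 / 3 = 545
545 / 5 = 109
109 / 109 = 1
3270 = 2 × 3 × 5 × 109


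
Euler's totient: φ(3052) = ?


3052 = 2^2 × 7 × 109
Prime factors: 2, 7, 109
φ(3052) = 3052 × (1-1/2) × (1-1/7) × (1-1/109)
= 3052 × 1/2 × 6/7 × 108/109 = 1296

φ(3052) = 1296


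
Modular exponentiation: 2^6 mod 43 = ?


2^1 mod 43 = 2
2^2 mod 43 = 4
2^3 mod 43 = 8
2^4 mod 43 = 16
2^5 mod 43 = 32
2^6 mod 43 = 21


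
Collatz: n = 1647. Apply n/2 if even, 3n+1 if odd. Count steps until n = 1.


1647 → 4942 → 2471 → 7414 → 3707 → 11122 → 5561 → 16684 → 8342 → 4171 → 12514 → 6257 → 18772 → 9386 → 4693 → 14080 → 7040 → 3520 → 1760 → 880 → 440 → 220 → 110 → 55 → 166 → 83 → 250 → 125 → 376 → 188 → 94 → 47 → 142 → 71 → 214 → 107 → 322 → 161 → 484 → 242 → 121 → 364 → 182 → 91 → 274 → 137 → 412 → 206 → 103 → 310 → 155 → 466 → 233 → 700 → 350 → 175 → 526 → 263 → 790 → 395 → 1186 → 593 → 1780 → 890 → 445 → 1336 → 668 → 334 → 167 → 502 → 251 → 754 → 377 → 1132 → 566 → 283 → 850 → 425 → 1276 → 638 → 319 → 958 → 479 → 1438 → 719 → 2158 → 1079 → 3238 → 1619 → 4858 → 2429 → 7288 → 3644 → 1822 → 911 → 2734 → 1367 → 4102 → 2051 → 6154 → 3077 → 9232 → 4616 → 2308 → 1154 → 577 → 1732 → 866 → 433 → 1300 → 650 → 325 → 976 → 488 → 244 → 122 → 61 → 184 → 92 → 46 → 23 → 70 → 35 → 106 → 53 → 160 → 80 → 40 → 20 → 10 → 5 → 16 → 8 → 4 → 2 → 1
Total steps = 135

135 steps


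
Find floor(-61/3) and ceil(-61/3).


-61/3 = -20.3333
floor = -21
ceil = -20

floor = -21, ceil = -20


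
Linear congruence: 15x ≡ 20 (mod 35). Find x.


GCD(15, 35) = 5 divides 20
Divide: 3x ≡ 4 (mod 7)
x ≡ 6 (mod 7)


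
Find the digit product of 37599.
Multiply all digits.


3 × 7 × 5 × 9 × 9 = 8505


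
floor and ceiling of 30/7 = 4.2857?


30/7 = 4.2857
floor = 4
ceil = 5

floor = 4, ceil = 5


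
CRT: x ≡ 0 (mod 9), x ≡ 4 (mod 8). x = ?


M = 9*8 = 72
M1 = M/9 = 8, M2 = M/8 = 9
M1^(-1) mod 9 = 8, M2^(-1) mod 8 = 1
x = 0*8*8 + 4*9*1 = 36
36 mod 72 = 36
Check: 36 mod 9 = 0 ✓, 36 mod 8 = 4 ✓

x ≡ 36 (mod 72)


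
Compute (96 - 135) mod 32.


96 - 135 = -39
-39 mod 32 = 25


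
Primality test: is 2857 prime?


Check divisors up to sqrt(2857) = 53.4509
No divisors found.
2857 is prime.

Yes, 2857 is prime


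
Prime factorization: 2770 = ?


2770 / 2 = 1385
1385 / 5 = 277
277 / 277 = 1
2770 = 2 × 5 × 277


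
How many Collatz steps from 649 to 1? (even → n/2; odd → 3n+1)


649 → 1948 → 974 → 487 → 1462 → 731 → 2194 → 1097 → 3292 → 1646 → 823 → 2470 → 1235 → 3706 → 1853 → 5560 → 2780 → 1390 → 695 → 2086 → 1043 → 3130 → 1565 → 4696 → 2348 → 1174 → 587 → 1762 → 881 → 2644 → 1322 → 661 → 1984 → 992 → 496 → 248 → 124 → 62 → 31 → 94 → 47 → 142 → 71 → 214 → 107 → 322 → 161 → 484 → 242 → 121 → 364 → 182 → 91 → 274 → 137 → 412 → 206 → 103 → 310 → 155 → 466 → 233 → 700 → 350 → 175 → 526 → 263 → 790 → 395 → 1186 → 593 → 1780 → 890 → 445 → 1336 → 668 → 334 → 167 → 502 → 251 → 754 → 377 → 1132 → 566 → 283 → 850 → 425 → 1276 → 638 → 319 → 958 → 479 → 1438 → 719 → 2158 → 1079 → 3238 → 1619 → 4858 → 2429 → 7288 → 3644 → 1822 → 911 → 2734 → 1367 → 4102 → 2051 → 6154 → 3077 → 9232 → 4616 → 2308 → 1154 → 577 → 1732 → 866 → 433 → 1300 → 650 → 325 → 976 → 488 → 244 → 122 → 61 → 184 → 92 → 46 → 23 → 70 → 35 → 106 → 53 → 160 → 80 → 40 → 20 → 10 → 5 → 16 → 8 → 4 → 2 → 1
Total steps = 144

144 steps


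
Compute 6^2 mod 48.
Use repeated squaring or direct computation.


6^1 mod 48 = 6
6^2 mod 48 = 36


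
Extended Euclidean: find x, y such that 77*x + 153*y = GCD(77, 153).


Tabular extended Euclidean (each row: r = 77*s + 153*t):
r=77, s=1, t=0
r=153, s=0, t=1
q=0: r=77, s=1, t=0   [77*(1) + 153*(0) = 77]
q=1: r=76, s=-1, t=1   [77*(-1) + 153*(1) = 76]
q=1: r=1, s=2, t=-1   [77*(2) + 153*(-1) = 1]
q=76: r=0, s=-153, t=77   [77*(-153) + 153*(77) = 0]
GCD = 1; from the row with r=1: x=2, y=-1
Check: 77*(2) + 153*(-1) = 154 - 153 = 1

GCD = 1, x = 2, y = -1


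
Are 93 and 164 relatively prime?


Euclidean algorithm:
164 = 1 * 93 + 71
93 = 1 * 71 + 22
71 = 3 * 22 + 5
22 = 4 * 5 + 2
5 = 2 * 2 + 1
2 = 2 * 1 + 0
GCD(93, 164) = 1

Yes, coprime (GCD = 1)


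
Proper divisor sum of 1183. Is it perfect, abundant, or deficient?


Proper divisors: 1, 7, 13, 91, 169
Sum = 1 + 7 + 13 + 91 + 169 = 281
281 < 1183 → deficient

s(1183) = 281 (deficient)


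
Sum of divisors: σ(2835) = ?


Divisors of 2835: 1, 3, 5, 7, 9, 15, 21, 27, 35, 45, 63, 81, 105, 135, 189, 315, 405, 567, 945, 2835
Sum = 1 + 3 + 5 + 7 + 9 + 15 + 21 + 27 + 35 + 45 + 63 + 81 + 105 + 135 + 189 + 315 + 405 + 567 + 945 + 2835 = 5808

σ(2835) = 5808


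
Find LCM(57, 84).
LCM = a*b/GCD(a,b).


GCD(57, 84) = 3
LCM = 57*84/3 = 4788/3 = 1596

LCM = 1596


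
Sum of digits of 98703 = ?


9 + 8 + 7 + 0 + 3 = 27


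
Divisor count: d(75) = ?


75 = 3^1 × 5^2
d(75) = (1+1) × (2+1) = 6

6 divisors


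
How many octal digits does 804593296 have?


804593296 in base 8 = 5775217220
Number of digits = 10

10 digits (base 8)


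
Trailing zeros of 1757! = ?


floor(1757/5) = 351
floor(1757/25) = 70
floor(1757/125) = 14
floor(1757/625) = 2
Total = 437

437 trailing zeros


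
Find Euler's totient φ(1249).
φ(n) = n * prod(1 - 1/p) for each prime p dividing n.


1249 = 1249
Prime factors: 1249
φ(1249) = 1249 × (1-1/1249)
= 1249 × 1248/1249 = 1248

φ(1249) = 1248


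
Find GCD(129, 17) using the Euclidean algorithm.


129 = 7 * 17 + 10
17 = 1 * 10 + 7
10 = 1 * 7 + 3
7 = 2 * 3 + 1
3 = 3 * 1 + 0
GCD = 1


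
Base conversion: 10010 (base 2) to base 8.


10010 (base 2) = 18 (decimal)
18 (decimal) = 22 (base 8)


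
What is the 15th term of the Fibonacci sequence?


Sequence: 1, 1, 2, 3, 5, 8, 13, 21, 34, 55, 89, 144, 233, 377, 610
F(15) = 610


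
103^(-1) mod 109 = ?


Use the extended Euclidean algorithm on (109, 103); each row r = 109*s + 103*t:
r=109, s=1, t=0
r=103, s=0, t=1
q=1: r=6, s=1, t=-1   [109*(1) + 103*(-1) = 6]
q=17: r=1, s=-17, t=18   [109*(-17) + 103*(18) = 1]
q=6: r=0, s=103, t=-109   [109*(103) + 103*(-109) = 0]
GCD = 1 with t = 18, so 103*(18) ≡ 1 (mod 109)
Inverse = 18 mod 109 = 18
Check: 103 * 18 = 1854 ≡ 1 (mod 109)

103^(-1) ≡ 18 (mod 109)


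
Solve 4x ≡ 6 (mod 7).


GCD(4, 7) = 1, unique solution
a^(-1) mod 7 = 2
x = 2 * 6 mod 7 = 5

x ≡ 5 (mod 7)


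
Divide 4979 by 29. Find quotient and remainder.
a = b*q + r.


4979 = 29 * 171 + 20
Check: 4959 + 20 = 4979

q = 171, r = 20


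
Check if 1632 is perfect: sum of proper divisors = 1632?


Proper divisors of 1632: 1, 2, 3, 4, 6, 8, 12, 16, 17, 24, 32, 34, 48, 51, 68, 96, 102, 136, 204, 272, 408, 544, 816
Sum = 1 + 2 + 3 + 4 + 6 + 8 + 12 + 16 + 17 + 24 + 32 + 34 + 48 + 51 + 68 + 96 + 102 + 136 + 204 + 272 + 408 + 544 + 816 = 2904

No, 1632 is not perfect (2904 ≠ 1632)


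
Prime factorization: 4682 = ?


4682 / 2 = 2341
2341 / 2341 = 1
4682 = 2 × 2341


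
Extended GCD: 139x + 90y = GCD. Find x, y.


Tabular extended Euclidean (each row: r = 139*s + 90*t):
r=139, s=1, t=0
r=90, s=0, t=1
q=1: r=49, s=1, t=-1   [139*(1) + 90*(-1) = 49]
q=1: r=41, s=-1, t=2   [139*(-1) + 90*(2) = 41]
q=1: r=8, s=2, t=-3   [139*(2) + 90*(-3) = 8]
q=5: r=1, s=-11, t=17   [139*(-11) + 90*(17) = 1]
q=8: r=0, s=90, t=-139   [139*(90) + 90*(-139) = 0]
GCD = 1; from the row with r=1: x=-11, y=17
Check: 139*(-11) + 90*(17) = -1529 + 1530 = 1

GCD = 1, x = -11, y = 17


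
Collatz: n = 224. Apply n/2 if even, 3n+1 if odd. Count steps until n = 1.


224 → 112 → 56 → 28 → 14 → 7 → 22 → 11 → 34 → 17 → 52 → 26 → 13 → 40 → 20 → 10 → 5 → 16 → 8 → 4 → 2 → 1
Total steps = 21

21 steps


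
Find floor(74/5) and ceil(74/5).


74/5 = 14.8000
floor = 14
ceil = 15

floor = 14, ceil = 15


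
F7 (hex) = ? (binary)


F7 (base 16) = 247 (decimal)
247 (decimal) = 11110111 (base 2)


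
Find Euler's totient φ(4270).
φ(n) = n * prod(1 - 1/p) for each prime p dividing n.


4270 = 2 × 5 × 7 × 61
Prime factors: 2, 5, 7, 61
φ(4270) = 4270 × (1-1/2) × (1-1/5) × (1-1/7) × (1-1/61)
= 4270 × 1/2 × 4/5 × 6/7 × 60/61 = 1440

φ(4270) = 1440


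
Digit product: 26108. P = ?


2 × 6 × 1 × 0 × 8 = 0


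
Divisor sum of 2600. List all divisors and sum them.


Divisors of 2600: 1, 2, 4, 5, 8, 10, 13, 20, 25, 26, 40, 50, 52, 65, 100, 104, 130, 200, 260, 325, 520, 650, 1300, 2600
Sum = 1 + 2 + 4 + 5 + 8 + 10 + 13 + 20 + 25 + 26 + 40 + 50 + 52 + 65 + 100 + 104 + 130 + 200 + 260 + 325 + 520 + 650 + 1300 + 2600 = 6510

σ(2600) = 6510


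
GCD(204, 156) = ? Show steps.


204 = 1 * 156 + 48
156 = 3 * 48 + 12
48 = 4 * 12 + 0
GCD = 12


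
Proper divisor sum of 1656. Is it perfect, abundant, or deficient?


Proper divisors: 1, 2, 3, 4, 6, 8, 9, 12, 18, 23, 24, 36, 46, 69, 72, 92, 138, 184, 207, 276, 414, 552, 828
Sum = 1 + 2 + 3 + 4 + 6 + 8 + 9 + 12 + 18 + 23 + 24 + 36 + 46 + 69 + 72 + 92 + 138 + 184 + 207 + 276 + 414 + 552 + 828 = 3024
3024 > 1656 → abundant

s(1656) = 3024 (abundant)


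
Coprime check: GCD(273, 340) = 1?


Euclidean algorithm:
340 = 1 * 273 + 67
273 = 4 * 67 + 5
67 = 13 * 5 + 2
5 = 2 * 2 + 1
2 = 2 * 1 + 0
GCD(273, 340) = 1

Yes, coprime (GCD = 1)


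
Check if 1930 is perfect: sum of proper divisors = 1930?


Proper divisors of 1930: 1, 2, 5, 10, 193, 386, 965
Sum = 1 + 2 + 5 + 10 + 193 + 386 + 965 = 1562

No, 1930 is not perfect (1562 ≠ 1930)


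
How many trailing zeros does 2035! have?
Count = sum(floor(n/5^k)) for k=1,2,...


floor(2035/5) = 407
floor(2035/25) = 81
floor(2035/125) = 16
floor(2035/625) = 3
Total = 507

507 trailing zeros


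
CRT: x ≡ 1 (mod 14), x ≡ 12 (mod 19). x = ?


M = 14*19 = 266
M1 = M/14 = 19, M2 = M/19 = 14
M1^(-1) mod 14 = 3, M2^(-1) mod 19 = 15
x = 1*19*3 + 12*14*15 = 2577
2577 mod 266 = 183
Check: 183 mod 14 = 1 ✓, 183 mod 19 = 12 ✓

x ≡ 183 (mod 266)


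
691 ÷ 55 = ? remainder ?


691 = 55 * 12 + 31
Check: 660 + 31 = 691

q = 12, r = 31


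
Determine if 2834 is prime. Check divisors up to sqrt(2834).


2834 / 2 = 1417 (exact division)
2834 is NOT prime.

No, 2834 is not prime


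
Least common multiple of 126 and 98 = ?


GCD(126, 98) = 14
LCM = 126*98/14 = 12348/14 = 882

LCM = 882


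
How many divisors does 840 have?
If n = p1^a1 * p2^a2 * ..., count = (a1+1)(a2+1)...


840 = 2^3 × 3^1 × 5^1 × 7^1
d(840) = (3+1) × (1+1) × (1+1) × (1+1) = 32

32 divisors


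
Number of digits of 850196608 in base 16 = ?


850196608 in base 16 = 32ACF880
Number of digits = 8

8 digits (base 16)


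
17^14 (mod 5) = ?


17^1 mod 5 = 2
17^2 mod 5 = 4
17^3 mod 5 = 3
17^4 mod 5 = 1
17^5 mod 5 = 2
17^6 mod 5 = 4
17^7 mod 5 = 3
17^8 mod 5 = 1
17^9 mod 5 = 2
17^10 mod 5 = 4
17^11 mod 5 = 3
17^12 mod 5 = 1
17^13 mod 5 = 2
17^14 mod 5 = 4


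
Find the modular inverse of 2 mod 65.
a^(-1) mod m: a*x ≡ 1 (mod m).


Use the extended Euclidean algorithm on (65, 2); each row r = 65*s + 2*t:
r=65, s=1, t=0
r=2, s=0, t=1
q=32: r=1, s=1, t=-32   [65*(1) + 2*(-32) = 1]
q=2: r=0, s=-2, t=65   [65*(-2) + 2*(65) = 0]
GCD = 1 with t = -32, so 2*(-32) ≡ 1 (mod 65)
Inverse = -32 mod 65 = 33
Check: 2 * 33 = 66 ≡ 1 (mod 65)

2^(-1) ≡ 33 (mod 65)


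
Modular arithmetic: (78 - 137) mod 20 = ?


78 - 137 = -59
-59 mod 20 = 1


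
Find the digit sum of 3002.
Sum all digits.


3 + 0 + 0 + 2 = 5


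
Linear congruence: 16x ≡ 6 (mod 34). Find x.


GCD(16, 34) = 2 divides 6
Divide: 8x ≡ 3 (mod 17)
x ≡ 11 (mod 17)


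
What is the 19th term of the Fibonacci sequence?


Sequence: 1, 1, 2, 3, 5, 8, 13, 21, 34, 55, 89, 144, 233, 377, 610, 987, 1597, 2584, 4181
F(19) = 4181


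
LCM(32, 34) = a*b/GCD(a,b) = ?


GCD(32, 34) = 2
LCM = 32*34/2 = 1088/2 = 544

LCM = 544


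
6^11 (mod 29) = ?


6^1 mod 29 = 6
6^2 mod 29 = 7
6^3 mod 29 = 13
6^4 mod 29 = 20
6^5 mod 29 = 4
6^6 mod 29 = 24
6^7 mod 29 = 28
6^8 mod 29 = 23
6^9 mod 29 = 22
6^10 mod 29 = 16
6^11 mod 29 = 9


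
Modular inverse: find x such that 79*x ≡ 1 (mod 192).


Use the extended Euclidean algorithm on (192, 79); each row r = 192*s + 79*t:
r=192, s=1, t=0
r=79, s=0, t=1
q=2: r=34, s=1, t=-2   [192*(1) + 79*(-2) = 34]
q=2: r=11, s=-2, t=5   [192*(-2) + 79*(5) = 11]
q=3: r=1, s=7, t=-17   [192*(7) + 79*(-17) = 1]
q=11: r=0, s=-79, t=192   [192*(-79) + 79*(192) = 0]
GCD = 1 with t = -17, so 79*(-17) ≡ 1 (mod 192)
Inverse = -17 mod 192 = 175
Check: 79 * 175 = 13825 ≡ 1 (mod 192)

79^(-1) ≡ 175 (mod 192)


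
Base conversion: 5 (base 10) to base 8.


5 (base 10) = 5 (decimal)
5 (decimal) = 5 (base 8)


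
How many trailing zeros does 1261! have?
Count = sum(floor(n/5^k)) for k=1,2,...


floor(1261/5) = 252
floor(1261/25) = 50
floor(1261/125) = 10
floor(1261/625) = 2
Total = 314

314 trailing zeros


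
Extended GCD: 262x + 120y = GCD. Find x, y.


Tabular extended Euclidean (each row: r = 262*s + 120*t):
r=262, s=1, t=0
r=120, s=0, t=1
q=2: r=22, s=1, t=-2   [262*(1) + 120*(-2) = 22]
q=5: r=10, s=-5, t=11   [262*(-5) + 120*(11) = 10]
q=2: r=2, s=11, t=-24   [262*(11) + 120*(-24) = 2]
q=5: r=0, s=-60, t=131   [262*(-60) + 120*(131) = 0]
GCD = 2; from the row with r=2: x=11, y=-24
Check: 262*(11) + 120*(-24) = 2882 - 2880 = 2

GCD = 2, x = 11, y = -24


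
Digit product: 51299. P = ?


5 × 1 × 2 × 9 × 9 = 810


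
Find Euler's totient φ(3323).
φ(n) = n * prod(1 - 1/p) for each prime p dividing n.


3323 = 3323
Prime factors: 3323
φ(3323) = 3323 × (1-1/3323)
= 3323 × 3322/3323 = 3322

φ(3323) = 3322


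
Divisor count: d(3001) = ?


3001 = 3001^1
d(3001) = (1+1) = 2

2 divisors


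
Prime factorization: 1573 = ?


1573 / 11 = 143
143 / 11 = 13
13 / 13 = 1
1573 = 11^2 × 13


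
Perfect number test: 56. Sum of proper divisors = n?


Proper divisors of 56: 1, 2, 4, 7, 8, 14, 28
Sum = 1 + 2 + 4 + 7 + 8 + 14 + 28 = 64

No, 56 is not perfect (64 ≠ 56)


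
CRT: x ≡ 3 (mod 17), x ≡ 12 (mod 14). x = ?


M = 17*14 = 238
M1 = M/17 = 14, M2 = M/14 = 17
M1^(-1) mod 17 = 11, M2^(-1) mod 14 = 5
x = 3*14*11 + 12*17*5 = 1482
1482 mod 238 = 54
Check: 54 mod 17 = 3 ✓, 54 mod 14 = 12 ✓

x ≡ 54 (mod 238)


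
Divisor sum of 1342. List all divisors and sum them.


Divisors of 1342: 1, 2, 11, 22, 61, 122, 671, 1342
Sum = 1 + 2 + 11 + 22 + 61 + 122 + 671 + 1342 = 2232

σ(1342) = 2232


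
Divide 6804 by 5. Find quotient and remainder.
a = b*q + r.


6804 = 5 * 1360 + 4
Check: 6800 + 4 = 6804

q = 1360, r = 4


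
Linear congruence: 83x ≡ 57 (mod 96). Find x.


GCD(83, 96) = 1, unique solution
a^(-1) mod 96 = 59
x = 59 * 57 mod 96 = 3

x ≡ 3 (mod 96)


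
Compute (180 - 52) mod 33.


180 - 52 = 128
128 mod 33 = 29


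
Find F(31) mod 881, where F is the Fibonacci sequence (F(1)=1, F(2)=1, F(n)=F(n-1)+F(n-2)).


F(k) mod 881 for k=1..31:
1, 1, 2, 3, 5, 8, 13, 21, 34, 55, 89, 144, 233, 377, 610, 106, 716, 822, 657, 598, 374, 91, 465, 556, 140, 696, 836, 651, 606, 376, 101
F(31) mod 881 = 101


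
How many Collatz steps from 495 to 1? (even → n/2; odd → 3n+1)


495 → 1486 → 743 → 2230 → 1115 → 3346 → 1673 → 5020 → 2510 → 1255 → 3766 → 1883 → 5650 → 2825 → 8476 → 4238 → 2119 → 6358 → 3179 → 9538 → 4769 → 14308 → 7154 → 3577 → 10732 → 5366 → 2683 → 8050 → 4025 → 12076 → 6038 → 3019 → 9058 → 4529 → 13588 → 6794 → 3397 → 10192 → 5096 → 2548 → 1274 → 637 → 1912 → 956 → 478 → 239 → 718 → 359 → 1078 → 539 → 1618 → 809 → 2428 → 1214 → 607 → 1822 → 911 → 2734 → 1367 → 4102 → 2051 → 6154 → 3077 → 9232 → 4616 → 2308 → 1154 → 577 → 1732 → 866 → 433 → 1300 → 650 → 325 → 976 → 488 → 244 → 122 → 61 → 184 → 92 → 46 → 23 → 70 → 35 → 106 → 53 → 160 → 80 → 40 → 20 → 10 → 5 → 16 → 8 → 4 → 2 → 1
Total steps = 97

97 steps


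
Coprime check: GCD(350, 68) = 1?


Euclidean algorithm:
350 = 5 * 68 + 10
68 = 6 * 10 + 8
10 = 1 * 8 + 2
8 = 4 * 2 + 0
GCD(350, 68) = 2

No, not coprime (GCD = 2)


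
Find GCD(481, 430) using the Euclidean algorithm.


481 = 1 * 430 + 51
430 = 8 * 51 + 22
51 = 2 * 22 + 7
22 = 3 * 7 + 1
7 = 7 * 1 + 0
GCD = 1


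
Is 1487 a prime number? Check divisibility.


Check divisors up to sqrt(1487) = 38.5616
No divisors found.
1487 is prime.

Yes, 1487 is prime


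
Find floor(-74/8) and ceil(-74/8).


-74/8 = -9.2500
floor = -10
ceil = -9

floor = -10, ceil = -9


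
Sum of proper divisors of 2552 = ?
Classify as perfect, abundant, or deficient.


Proper divisors: 1, 2, 4, 8, 11, 22, 29, 44, 58, 88, 116, 232, 319, 638, 1276
Sum = 1 + 2 + 4 + 8 + 11 + 22 + 29 + 44 + 58 + 88 + 116 + 232 + 319 + 638 + 1276 = 2848
2848 > 2552 → abundant

s(2552) = 2848 (abundant)


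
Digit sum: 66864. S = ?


6 + 6 + 8 + 6 + 4 = 30


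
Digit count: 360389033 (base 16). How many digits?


360389033 in base 16 = 157B19A9
Number of digits = 8

8 digits (base 16)


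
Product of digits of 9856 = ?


9 × 8 × 5 × 6 = 2160


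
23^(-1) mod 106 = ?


Use the extended Euclidean algorithm on (106, 23); each row r = 106*s + 23*t:
r=106, s=1, t=0
r=23, s=0, t=1
q=4: r=14, s=1, t=-4   [106*(1) + 23*(-4) = 14]
q=1: r=9, s=-1, t=5   [106*(-1) + 23*(5) = 9]
q=1: r=5, s=2, t=-9   [106*(2) + 23*(-9) = 5]
q=1: r=4, s=-3, t=14   [106*(-3) + 23*(14) = 4]
q=1: r=1, s=5, t=-23   [106*(5) + 23*(-23) = 1]
q=4: r=0, s=-23, t=106   [106*(-23) + 23*(106) = 0]
GCD = 1 with t = -23, so 23*(-23) ≡ 1 (mod 106)
Inverse = -23 mod 106 = 83
Check: 23 * 83 = 1909 ≡ 1 (mod 106)

23^(-1) ≡ 83 (mod 106)


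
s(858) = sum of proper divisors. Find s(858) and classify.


Proper divisors: 1, 2, 3, 6, 11, 13, 22, 26, 33, 39, 66, 78, 143, 286, 429
Sum = 1 + 2 + 3 + 6 + 11 + 13 + 22 + 26 + 33 + 39 + 66 + 78 + 143 + 286 + 429 = 1158
1158 > 858 → abundant

s(858) = 1158 (abundant)


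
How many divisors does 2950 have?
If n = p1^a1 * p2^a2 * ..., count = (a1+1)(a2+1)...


2950 = 2^1 × 5^2 × 59^1
d(2950) = (1+1) × (2+1) × (1+1) = 12

12 divisors


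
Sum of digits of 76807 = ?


7 + 6 + 8 + 0 + 7 = 28


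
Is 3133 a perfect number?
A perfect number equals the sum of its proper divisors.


Proper divisors of 3133: 1, 13, 241
Sum = 1 + 13 + 241 = 255

No, 3133 is not perfect (255 ≠ 3133)


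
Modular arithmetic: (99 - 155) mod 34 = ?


99 - 155 = -56
-56 mod 34 = 12


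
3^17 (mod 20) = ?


3^1 mod 20 = 3
3^2 mod 20 = 9
3^3 mod 20 = 7
3^4 mod 20 = 1
3^5 mod 20 = 3
3^6 mod 20 = 9
3^7 mod 20 = 7
3^8 mod 20 = 1
3^9 mod 20 = 3
3^10 mod 20 = 9
3^11 mod 20 = 7
3^12 mod 20 = 1
3^13 mod 20 = 3
3^14 mod 20 = 9
3^15 mod 20 = 7
3^16 mod 20 = 1
3^17 mod 20 = 3


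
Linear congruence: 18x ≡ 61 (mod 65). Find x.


GCD(18, 65) = 1, unique solution
a^(-1) mod 65 = 47
x = 47 * 61 mod 65 = 7

x ≡ 7 (mod 65)


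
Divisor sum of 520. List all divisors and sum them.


Divisors of 520: 1, 2, 4, 5, 8, 10, 13, 20, 26, 40, 52, 65, 104, 130, 260, 520
Sum = 1 + 2 + 4 + 5 + 8 + 10 + 13 + 20 + 26 + 40 + 52 + 65 + 104 + 130 + 260 + 520 = 1260

σ(520) = 1260


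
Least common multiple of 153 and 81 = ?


GCD(153, 81) = 9
LCM = 153*81/9 = 12393/9 = 1377

LCM = 1377


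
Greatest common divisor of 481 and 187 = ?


481 = 2 * 187 + 107
187 = 1 * 107 + 80
107 = 1 * 80 + 27
80 = 2 * 27 + 26
27 = 1 * 26 + 1
26 = 26 * 1 + 0
GCD = 1


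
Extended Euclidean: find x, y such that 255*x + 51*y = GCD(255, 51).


Tabular extended Euclidean (each row: r = 255*s + 51*t):
r=255, s=1, t=0
r=51, s=0, t=1
q=5: r=0, s=1, t=-5   [255*(1) + 51*(-5) = 0]
GCD = 51; from the row with r=51: x=0, y=1
Check: 255*(0) + 51*(1) = 0 + 51 = 51

GCD = 51, x = 0, y = 1


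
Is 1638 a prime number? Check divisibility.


1638 / 2 = 819 (exact division)
1638 is NOT prime.

No, 1638 is not prime


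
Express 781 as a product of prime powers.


781 / 11 = 71
71 / 71 = 1
781 = 11 × 71


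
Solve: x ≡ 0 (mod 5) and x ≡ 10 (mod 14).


M = 5*14 = 70
M1 = M/5 = 14, M2 = M/14 = 5
M1^(-1) mod 5 = 4, M2^(-1) mod 14 = 3
x = 0*14*4 + 10*5*3 = 150
150 mod 70 = 10
Check: 10 mod 5 = 0 ✓, 10 mod 14 = 10 ✓

x ≡ 10 (mod 70)


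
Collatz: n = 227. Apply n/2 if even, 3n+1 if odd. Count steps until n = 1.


227 → 682 → 341 → 1024 → 512 → 256 → 128 → 64 → 32 → 16 → 8 → 4 → 2 → 1
Total steps = 13

13 steps


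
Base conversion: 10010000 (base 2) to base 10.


10010000 (base 2) = 144 (decimal)
144 (decimal) = 144 (base 10)


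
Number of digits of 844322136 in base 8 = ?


844322136 in base 8 = 6224652530
Number of digits = 10

10 digits (base 8)


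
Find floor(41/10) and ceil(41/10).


41/10 = 4.1000
floor = 4
ceil = 5

floor = 4, ceil = 5


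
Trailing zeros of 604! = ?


floor(604/5) = 120
floor(604/25) = 24
floor(604/125) = 4
Total = 148

148 trailing zeros


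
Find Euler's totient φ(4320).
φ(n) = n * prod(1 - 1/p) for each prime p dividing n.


4320 = 2^5 × 3^3 × 5
Prime factors: 2, 3, 5
φ(4320) = 4320 × (1-1/2) × (1-1/3) × (1-1/5)
= 4320 × 1/2 × 2/3 × 4/5 = 1152

φ(4320) = 1152


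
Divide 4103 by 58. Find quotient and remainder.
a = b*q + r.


4103 = 58 * 70 + 43
Check: 4060 + 43 = 4103

q = 70, r = 43


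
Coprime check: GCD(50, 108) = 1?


Euclidean algorithm:
108 = 2 * 50 + 8
50 = 6 * 8 + 2
8 = 4 * 2 + 0
GCD(50, 108) = 2

No, not coprime (GCD = 2)


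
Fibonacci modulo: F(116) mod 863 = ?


F(k) mod 863 for k=1..116:
1, 1, 2, 3, 5, 8, 13, 21, 34, 55, 89, 144, 233, 377, 610, 124, 734, 858, 729, 724, 590, 451, 178, 629, 807, 573, 517, 227, 744, 108, 852, 97, 86, 183, 269, 452, 721, 310, 168, 478, 646, 261, 44, 305, 349, 654, 140, 794, 71, 2, 73, 75, 148, 223, 371, 594, 102, 696, 798, 631, 566, 334, 37, 371, 408, 779, 324, 240, 564, 804, 505, 446, 88, 534, 622, 293, 52, 345, 397, 742, 276, 155, 431, 586, 154, 740, 31, 771, 802, 710, 649, 496, 282, 778, 197, 112, 309, 421, 730, 288, 155, 443, 598, 178, 776, 91, 4, 95, 99, 194, 293, 487, 780, 404, 321, 725
F(116) mod 863 = 725


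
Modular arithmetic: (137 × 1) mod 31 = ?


137 × 1 = 137
137 mod 31 = 13


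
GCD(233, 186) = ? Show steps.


233 = 1 * 186 + 47
186 = 3 * 47 + 45
47 = 1 * 45 + 2
45 = 22 * 2 + 1
2 = 2 * 1 + 0
GCD = 1


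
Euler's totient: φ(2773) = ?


2773 = 47 × 59
Prime factors: 47, 59
φ(2773) = 2773 × (1-1/47) × (1-1/59)
= 2773 × 46/47 × 58/59 = 2668

φ(2773) = 2668


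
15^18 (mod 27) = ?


15^1 mod 27 = 15
15^2 mod 27 = 9
15^3 mod 27 = 0
15^4 mod 27 = 0
15^5 mod 27 = 0
15^6 mod 27 = 0
15^7 mod 27 = 0
15^8 mod 27 = 0
15^9 mod 27 = 0
15^10 mod 27 = 0
15^11 mod 27 = 0
15^12 mod 27 = 0
15^13 mod 27 = 0
15^14 mod 27 = 0
15^15 mod 27 = 0
15^16 mod 27 = 0
15^17 mod 27 = 0
15^18 mod 27 = 0


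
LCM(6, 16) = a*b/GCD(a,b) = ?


GCD(6, 16) = 2
LCM = 6*16/2 = 96/2 = 48

LCM = 48


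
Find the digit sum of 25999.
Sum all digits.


2 + 5 + 9 + 9 + 9 = 34


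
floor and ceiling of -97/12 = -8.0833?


-97/12 = -8.0833
floor = -9
ceil = -8

floor = -9, ceil = -8


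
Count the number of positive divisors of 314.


314 = 2^1 × 157^1
d(314) = (1+1) × (1+1) = 4

4 divisors


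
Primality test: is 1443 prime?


1443 / 3 = 481 (exact division)
1443 is NOT prime.

No, 1443 is not prime


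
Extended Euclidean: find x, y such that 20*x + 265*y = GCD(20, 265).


Tabular extended Euclidean (each row: r = 20*s + 265*t):
r=20, s=1, t=0
r=265, s=0, t=1
q=0: r=20, s=1, t=0   [20*(1) + 265*(0) = 20]
q=13: r=5, s=-13, t=1   [20*(-13) + 265*(1) = 5]
q=4: r=0, s=53, t=-4   [20*(53) + 265*(-4) = 0]
GCD = 5; from the row with r=5: x=-13, y=1
Check: 20*(-13) + 265*(1) = -260 + 265 = 5

GCD = 5, x = -13, y = 1


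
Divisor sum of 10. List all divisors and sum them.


Divisors of 10: 1, 2, 5, 10
Sum = 1 + 2 + 5 + 10 = 18

σ(10) = 18


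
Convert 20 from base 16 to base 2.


20 (base 16) = 32 (decimal)
32 (decimal) = 100000 (base 2)


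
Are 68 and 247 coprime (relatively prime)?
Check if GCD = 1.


Euclidean algorithm:
247 = 3 * 68 + 43
68 = 1 * 43 + 25
43 = 1 * 25 + 18
25 = 1 * 18 + 7
18 = 2 * 7 + 4
7 = 1 * 4 + 3
4 = 1 * 3 + 1
3 = 3 * 1 + 0
GCD(68, 247) = 1

Yes, coprime (GCD = 1)


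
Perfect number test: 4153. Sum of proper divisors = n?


Proper divisors of 4153: 1
Sum = 1 = 1

No, 4153 is not perfect (1 ≠ 4153)


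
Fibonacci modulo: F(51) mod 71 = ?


F(k) mod 71 for k=1..51:
1, 1, 2, 3, 5, 8, 13, 21, 34, 55, 18, 2, 20, 22, 42, 64, 35, 28, 63, 20, 12, 32, 44, 5, 49, 54, 32, 15, 47, 62, 38, 29, 67, 25, 21, 46, 67, 42, 38, 9, 47, 56, 32, 17, 49, 66, 44, 39, 12, 51, 63
F(51) mod 71 = 63


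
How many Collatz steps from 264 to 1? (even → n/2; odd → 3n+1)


264 → 132 → 66 → 33 → 100 → 50 → 25 → 76 → 38 → 19 → 58 → 29 → 88 → 44 → 22 → 11 → 34 → 17 → 52 → 26 → 13 → 40 → 20 → 10 → 5 → 16 → 8 → 4 → 2 → 1
Total steps = 29

29 steps


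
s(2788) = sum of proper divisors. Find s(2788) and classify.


Proper divisors: 1, 2, 4, 17, 34, 41, 68, 82, 164, 697, 1394
Sum = 1 + 2 + 4 + 17 + 34 + 41 + 68 + 82 + 164 + 697 + 1394 = 2504
2504 < 2788 → deficient

s(2788) = 2504 (deficient)


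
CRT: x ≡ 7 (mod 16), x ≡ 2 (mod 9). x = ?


M = 16*9 = 144
M1 = M/16 = 9, M2 = M/9 = 16
M1^(-1) mod 16 = 9, M2^(-1) mod 9 = 4
x = 7*9*9 + 2*16*4 = 695
695 mod 144 = 119
Check: 119 mod 16 = 7 ✓, 119 mod 9 = 2 ✓

x ≡ 119 (mod 144)


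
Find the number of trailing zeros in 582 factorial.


floor(582/5) = 116
floor(582/25) = 23
floor(582/125) = 4
Total = 143

143 trailing zeros


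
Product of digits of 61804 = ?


6 × 1 × 8 × 0 × 4 = 0


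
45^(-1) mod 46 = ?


Use the extended Euclidean algorithm on (46, 45); each row r = 46*s + 45*t:
r=46, s=1, t=0
r=45, s=0, t=1
q=1: r=1, s=1, t=-1   [46*(1) + 45*(-1) = 1]
q=45: r=0, s=-45, t=46   [46*(-45) + 45*(46) = 0]
GCD = 1 with t = -1, so 45*(-1) ≡ 1 (mod 46)
Inverse = -1 mod 46 = 45
Check: 45 * 45 = 2025 ≡ 1 (mod 46)

45^(-1) ≡ 45 (mod 46)


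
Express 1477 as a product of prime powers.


1477 / 7 = 211
211 / 211 = 1
1477 = 7 × 211


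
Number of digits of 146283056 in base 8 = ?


146283056 in base 8 = 1056015060
Number of digits = 10

10 digits (base 8)


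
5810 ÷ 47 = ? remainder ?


5810 = 47 * 123 + 29
Check: 5781 + 29 = 5810

q = 123, r = 29


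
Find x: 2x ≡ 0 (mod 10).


GCD(2, 10) = 2 divides 0
Divide: 1x ≡ 0 (mod 5)
x ≡ 0 (mod 5)


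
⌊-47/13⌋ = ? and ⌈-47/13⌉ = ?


-47/13 = -3.6154
floor = -4
ceil = -3

floor = -4, ceil = -3


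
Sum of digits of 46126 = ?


4 + 6 + 1 + 2 + 6 = 19


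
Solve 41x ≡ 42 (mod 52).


GCD(41, 52) = 1, unique solution
a^(-1) mod 52 = 33
x = 33 * 42 mod 52 = 34

x ≡ 34 (mod 52)


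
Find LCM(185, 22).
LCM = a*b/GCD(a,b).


GCD(185, 22) = 1
LCM = 185*22/1 = 4070/1 = 4070

LCM = 4070


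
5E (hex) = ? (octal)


5E (base 16) = 94 (decimal)
94 (decimal) = 136 (base 8)


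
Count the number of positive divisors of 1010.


1010 = 2^1 × 5^1 × 101^1
d(1010) = (1+1) × (1+1) × (1+1) = 8

8 divisors


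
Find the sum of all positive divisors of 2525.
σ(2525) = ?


Divisors of 2525: 1, 5, 25, 101, 505, 2525
Sum = 1 + 5 + 25 + 101 + 505 + 2525 = 3162

σ(2525) = 3162


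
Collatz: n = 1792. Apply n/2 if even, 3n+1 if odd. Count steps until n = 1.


1792 → 896 → 448 → 224 → 112 → 56 → 28 → 14 → 7 → 22 → 11 → 34 → 17 → 52 → 26 → 13 → 40 → 20 → 10 → 5 → 16 → 8 → 4 → 2 → 1
Total steps = 24

24 steps


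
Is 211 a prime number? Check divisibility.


Check divisors up to sqrt(211) = 14.5258
No divisors found.
211 is prime.

Yes, 211 is prime


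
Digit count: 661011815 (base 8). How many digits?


661011815 in base 8 = 4731436547
Number of digits = 10

10 digits (base 8)


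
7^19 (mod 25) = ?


7^1 mod 25 = 7
7^2 mod 25 = 24
7^3 mod 25 = 18
7^4 mod 25 = 1
7^5 mod 25 = 7
7^6 mod 25 = 24
7^7 mod 25 = 18
7^8 mod 25 = 1
7^9 mod 25 = 7
7^10 mod 25 = 24
7^11 mod 25 = 18
7^12 mod 25 = 1
7^13 mod 25 = 7
7^14 mod 25 = 24
7^15 mod 25 = 18
7^16 mod 25 = 1
7^17 mod 25 = 7
7^18 mod 25 = 24
7^19 mod 25 = 18


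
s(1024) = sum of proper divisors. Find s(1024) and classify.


Proper divisors: 1, 2, 4, 8, 16, 32, 64, 128, 256, 512
Sum = 1 + 2 + 4 + 8 + 16 + 32 + 64 + 128 + 256 + 512 = 1023
1023 < 1024 → deficient

s(1024) = 1023 (deficient)


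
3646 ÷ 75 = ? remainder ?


3646 = 75 * 48 + 46
Check: 3600 + 46 = 3646

q = 48, r = 46


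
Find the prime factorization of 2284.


2284 / 2 = 1142
1142 / 2 = 571
571 / 571 = 1
2284 = 2^2 × 571
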